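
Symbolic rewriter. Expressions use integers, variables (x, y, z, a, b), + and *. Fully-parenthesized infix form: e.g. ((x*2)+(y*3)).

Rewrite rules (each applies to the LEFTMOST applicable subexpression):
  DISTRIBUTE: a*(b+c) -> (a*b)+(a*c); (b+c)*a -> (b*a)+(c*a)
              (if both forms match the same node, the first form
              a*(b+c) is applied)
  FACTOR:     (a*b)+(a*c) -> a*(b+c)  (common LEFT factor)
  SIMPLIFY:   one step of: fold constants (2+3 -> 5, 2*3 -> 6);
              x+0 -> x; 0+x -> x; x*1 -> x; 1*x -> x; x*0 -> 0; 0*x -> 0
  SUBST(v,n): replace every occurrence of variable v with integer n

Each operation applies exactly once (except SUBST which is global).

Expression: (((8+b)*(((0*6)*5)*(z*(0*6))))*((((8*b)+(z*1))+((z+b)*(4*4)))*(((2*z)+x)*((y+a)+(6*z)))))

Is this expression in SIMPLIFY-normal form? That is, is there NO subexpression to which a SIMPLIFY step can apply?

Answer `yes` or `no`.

Answer: no

Derivation:
Expression: (((8+b)*(((0*6)*5)*(z*(0*6))))*((((8*b)+(z*1))+((z+b)*(4*4)))*(((2*z)+x)*((y+a)+(6*z)))))
Scanning for simplifiable subexpressions (pre-order)...
  at root: (((8+b)*(((0*6)*5)*(z*(0*6))))*((((8*b)+(z*1))+((z+b)*(4*4)))*(((2*z)+x)*((y+a)+(6*z))))) (not simplifiable)
  at L: ((8+b)*(((0*6)*5)*(z*(0*6)))) (not simplifiable)
  at LL: (8+b) (not simplifiable)
  at LR: (((0*6)*5)*(z*(0*6))) (not simplifiable)
  at LRL: ((0*6)*5) (not simplifiable)
  at LRLL: (0*6) (SIMPLIFIABLE)
  at LRR: (z*(0*6)) (not simplifiable)
  at LRRR: (0*6) (SIMPLIFIABLE)
  at R: ((((8*b)+(z*1))+((z+b)*(4*4)))*(((2*z)+x)*((y+a)+(6*z)))) (not simplifiable)
  at RL: (((8*b)+(z*1))+((z+b)*(4*4))) (not simplifiable)
  at RLL: ((8*b)+(z*1)) (not simplifiable)
  at RLLL: (8*b) (not simplifiable)
  at RLLR: (z*1) (SIMPLIFIABLE)
  at RLR: ((z+b)*(4*4)) (not simplifiable)
  at RLRL: (z+b) (not simplifiable)
  at RLRR: (4*4) (SIMPLIFIABLE)
  at RR: (((2*z)+x)*((y+a)+(6*z))) (not simplifiable)
  at RRL: ((2*z)+x) (not simplifiable)
  at RRLL: (2*z) (not simplifiable)
  at RRR: ((y+a)+(6*z)) (not simplifiable)
  at RRRL: (y+a) (not simplifiable)
  at RRRR: (6*z) (not simplifiable)
Found simplifiable subexpr at path LRLL: (0*6)
One SIMPLIFY step would give: (((8+b)*((0*5)*(z*(0*6))))*((((8*b)+(z*1))+((z+b)*(4*4)))*(((2*z)+x)*((y+a)+(6*z)))))
-> NOT in normal form.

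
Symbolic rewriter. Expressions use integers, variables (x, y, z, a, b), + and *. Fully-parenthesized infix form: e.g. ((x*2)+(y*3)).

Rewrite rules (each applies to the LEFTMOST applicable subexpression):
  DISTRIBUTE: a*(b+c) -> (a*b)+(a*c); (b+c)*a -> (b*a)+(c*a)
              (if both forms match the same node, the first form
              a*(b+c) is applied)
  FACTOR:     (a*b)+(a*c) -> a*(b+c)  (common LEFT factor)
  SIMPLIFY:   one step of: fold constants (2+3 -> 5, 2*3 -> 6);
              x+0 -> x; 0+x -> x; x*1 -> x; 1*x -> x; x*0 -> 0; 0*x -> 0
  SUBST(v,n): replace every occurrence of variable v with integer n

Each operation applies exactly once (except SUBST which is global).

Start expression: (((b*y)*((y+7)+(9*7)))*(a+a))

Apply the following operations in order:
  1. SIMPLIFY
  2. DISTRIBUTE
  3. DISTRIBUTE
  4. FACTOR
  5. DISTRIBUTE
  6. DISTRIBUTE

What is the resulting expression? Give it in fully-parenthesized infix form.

Start: (((b*y)*((y+7)+(9*7)))*(a+a))
Apply SIMPLIFY at LRR (target: (9*7)): (((b*y)*((y+7)+(9*7)))*(a+a)) -> (((b*y)*((y+7)+63))*(a+a))
Apply DISTRIBUTE at root (target: (((b*y)*((y+7)+63))*(a+a))): (((b*y)*((y+7)+63))*(a+a)) -> ((((b*y)*((y+7)+63))*a)+(((b*y)*((y+7)+63))*a))
Apply DISTRIBUTE at LL (target: ((b*y)*((y+7)+63))): ((((b*y)*((y+7)+63))*a)+(((b*y)*((y+7)+63))*a)) -> (((((b*y)*(y+7))+((b*y)*63))*a)+(((b*y)*((y+7)+63))*a))
Apply FACTOR at LL (target: (((b*y)*(y+7))+((b*y)*63))): (((((b*y)*(y+7))+((b*y)*63))*a)+(((b*y)*((y+7)+63))*a)) -> ((((b*y)*((y+7)+63))*a)+(((b*y)*((y+7)+63))*a))
Apply DISTRIBUTE at LL (target: ((b*y)*((y+7)+63))): ((((b*y)*((y+7)+63))*a)+(((b*y)*((y+7)+63))*a)) -> (((((b*y)*(y+7))+((b*y)*63))*a)+(((b*y)*((y+7)+63))*a))
Apply DISTRIBUTE at L (target: ((((b*y)*(y+7))+((b*y)*63))*a)): (((((b*y)*(y+7))+((b*y)*63))*a)+(((b*y)*((y+7)+63))*a)) -> (((((b*y)*(y+7))*a)+(((b*y)*63)*a))+(((b*y)*((y+7)+63))*a))

Answer: (((((b*y)*(y+7))*a)+(((b*y)*63)*a))+(((b*y)*((y+7)+63))*a))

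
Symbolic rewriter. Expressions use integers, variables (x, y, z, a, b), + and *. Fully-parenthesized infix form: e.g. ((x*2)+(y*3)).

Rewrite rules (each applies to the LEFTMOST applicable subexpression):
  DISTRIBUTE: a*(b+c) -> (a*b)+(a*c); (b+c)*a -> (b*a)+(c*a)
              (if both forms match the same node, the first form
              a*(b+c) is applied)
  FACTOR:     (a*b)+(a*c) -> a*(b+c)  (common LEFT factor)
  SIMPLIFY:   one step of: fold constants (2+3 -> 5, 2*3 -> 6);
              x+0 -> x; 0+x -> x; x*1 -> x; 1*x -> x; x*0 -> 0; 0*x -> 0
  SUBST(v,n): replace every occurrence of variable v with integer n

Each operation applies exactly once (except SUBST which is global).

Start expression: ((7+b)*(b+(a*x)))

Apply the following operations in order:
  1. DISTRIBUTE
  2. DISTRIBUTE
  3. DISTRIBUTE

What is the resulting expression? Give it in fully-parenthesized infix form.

Answer: (((7*b)+(b*b))+((7*(a*x))+(b*(a*x))))

Derivation:
Start: ((7+b)*(b+(a*x)))
Apply DISTRIBUTE at root (target: ((7+b)*(b+(a*x)))): ((7+b)*(b+(a*x))) -> (((7+b)*b)+((7+b)*(a*x)))
Apply DISTRIBUTE at L (target: ((7+b)*b)): (((7+b)*b)+((7+b)*(a*x))) -> (((7*b)+(b*b))+((7+b)*(a*x)))
Apply DISTRIBUTE at R (target: ((7+b)*(a*x))): (((7*b)+(b*b))+((7+b)*(a*x))) -> (((7*b)+(b*b))+((7*(a*x))+(b*(a*x))))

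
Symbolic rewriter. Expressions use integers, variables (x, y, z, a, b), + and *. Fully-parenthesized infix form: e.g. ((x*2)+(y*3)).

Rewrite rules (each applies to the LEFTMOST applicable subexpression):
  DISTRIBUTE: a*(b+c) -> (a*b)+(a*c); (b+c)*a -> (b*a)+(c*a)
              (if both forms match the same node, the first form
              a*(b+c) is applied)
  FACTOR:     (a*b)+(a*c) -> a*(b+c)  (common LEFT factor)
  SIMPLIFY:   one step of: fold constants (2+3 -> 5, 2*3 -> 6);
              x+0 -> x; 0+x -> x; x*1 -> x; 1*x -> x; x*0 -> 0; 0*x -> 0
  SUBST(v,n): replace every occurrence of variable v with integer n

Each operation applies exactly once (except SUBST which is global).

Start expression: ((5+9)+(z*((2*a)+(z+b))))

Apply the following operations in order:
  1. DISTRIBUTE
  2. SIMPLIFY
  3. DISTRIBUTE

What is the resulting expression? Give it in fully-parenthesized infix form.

Answer: (14+((z*(2*a))+((z*z)+(z*b))))

Derivation:
Start: ((5+9)+(z*((2*a)+(z+b))))
Apply DISTRIBUTE at R (target: (z*((2*a)+(z+b)))): ((5+9)+(z*((2*a)+(z+b)))) -> ((5+9)+((z*(2*a))+(z*(z+b))))
Apply SIMPLIFY at L (target: (5+9)): ((5+9)+((z*(2*a))+(z*(z+b)))) -> (14+((z*(2*a))+(z*(z+b))))
Apply DISTRIBUTE at RR (target: (z*(z+b))): (14+((z*(2*a))+(z*(z+b)))) -> (14+((z*(2*a))+((z*z)+(z*b))))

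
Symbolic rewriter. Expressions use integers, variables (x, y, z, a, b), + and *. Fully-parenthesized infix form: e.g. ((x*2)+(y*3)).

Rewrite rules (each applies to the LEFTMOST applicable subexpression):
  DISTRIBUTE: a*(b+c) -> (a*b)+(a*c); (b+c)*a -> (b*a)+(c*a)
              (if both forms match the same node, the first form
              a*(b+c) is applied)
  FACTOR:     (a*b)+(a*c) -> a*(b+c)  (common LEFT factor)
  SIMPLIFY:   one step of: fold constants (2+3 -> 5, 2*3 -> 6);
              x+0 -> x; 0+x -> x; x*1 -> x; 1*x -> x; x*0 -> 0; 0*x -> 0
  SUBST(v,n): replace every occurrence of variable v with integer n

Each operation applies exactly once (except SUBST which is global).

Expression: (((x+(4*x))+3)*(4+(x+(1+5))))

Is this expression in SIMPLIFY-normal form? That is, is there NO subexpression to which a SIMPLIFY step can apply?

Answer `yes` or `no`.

Answer: no

Derivation:
Expression: (((x+(4*x))+3)*(4+(x+(1+5))))
Scanning for simplifiable subexpressions (pre-order)...
  at root: (((x+(4*x))+3)*(4+(x+(1+5)))) (not simplifiable)
  at L: ((x+(4*x))+3) (not simplifiable)
  at LL: (x+(4*x)) (not simplifiable)
  at LLR: (4*x) (not simplifiable)
  at R: (4+(x+(1+5))) (not simplifiable)
  at RR: (x+(1+5)) (not simplifiable)
  at RRR: (1+5) (SIMPLIFIABLE)
Found simplifiable subexpr at path RRR: (1+5)
One SIMPLIFY step would give: (((x+(4*x))+3)*(4+(x+6)))
-> NOT in normal form.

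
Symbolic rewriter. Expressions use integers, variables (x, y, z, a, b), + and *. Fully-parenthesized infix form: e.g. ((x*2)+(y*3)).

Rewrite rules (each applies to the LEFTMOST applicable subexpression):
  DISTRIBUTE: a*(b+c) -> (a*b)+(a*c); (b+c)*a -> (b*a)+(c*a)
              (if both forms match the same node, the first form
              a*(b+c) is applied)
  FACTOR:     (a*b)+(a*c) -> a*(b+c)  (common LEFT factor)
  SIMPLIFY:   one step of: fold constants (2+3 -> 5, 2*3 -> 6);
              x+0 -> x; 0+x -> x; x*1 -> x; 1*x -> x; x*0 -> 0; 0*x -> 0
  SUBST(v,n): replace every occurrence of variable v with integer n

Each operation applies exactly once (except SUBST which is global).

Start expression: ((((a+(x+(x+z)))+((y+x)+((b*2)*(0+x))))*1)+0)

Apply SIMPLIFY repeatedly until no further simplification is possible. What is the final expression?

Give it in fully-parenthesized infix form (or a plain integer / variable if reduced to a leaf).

Answer: ((a+(x+(x+z)))+((y+x)+((b*2)*x)))

Derivation:
Start: ((((a+(x+(x+z)))+((y+x)+((b*2)*(0+x))))*1)+0)
Step 1: at root: ((((a+(x+(x+z)))+((y+x)+((b*2)*(0+x))))*1)+0) -> (((a+(x+(x+z)))+((y+x)+((b*2)*(0+x))))*1); overall: ((((a+(x+(x+z)))+((y+x)+((b*2)*(0+x))))*1)+0) -> (((a+(x+(x+z)))+((y+x)+((b*2)*(0+x))))*1)
Step 2: at root: (((a+(x+(x+z)))+((y+x)+((b*2)*(0+x))))*1) -> ((a+(x+(x+z)))+((y+x)+((b*2)*(0+x)))); overall: (((a+(x+(x+z)))+((y+x)+((b*2)*(0+x))))*1) -> ((a+(x+(x+z)))+((y+x)+((b*2)*(0+x))))
Step 3: at RRR: (0+x) -> x; overall: ((a+(x+(x+z)))+((y+x)+((b*2)*(0+x)))) -> ((a+(x+(x+z)))+((y+x)+((b*2)*x)))
Fixed point: ((a+(x+(x+z)))+((y+x)+((b*2)*x)))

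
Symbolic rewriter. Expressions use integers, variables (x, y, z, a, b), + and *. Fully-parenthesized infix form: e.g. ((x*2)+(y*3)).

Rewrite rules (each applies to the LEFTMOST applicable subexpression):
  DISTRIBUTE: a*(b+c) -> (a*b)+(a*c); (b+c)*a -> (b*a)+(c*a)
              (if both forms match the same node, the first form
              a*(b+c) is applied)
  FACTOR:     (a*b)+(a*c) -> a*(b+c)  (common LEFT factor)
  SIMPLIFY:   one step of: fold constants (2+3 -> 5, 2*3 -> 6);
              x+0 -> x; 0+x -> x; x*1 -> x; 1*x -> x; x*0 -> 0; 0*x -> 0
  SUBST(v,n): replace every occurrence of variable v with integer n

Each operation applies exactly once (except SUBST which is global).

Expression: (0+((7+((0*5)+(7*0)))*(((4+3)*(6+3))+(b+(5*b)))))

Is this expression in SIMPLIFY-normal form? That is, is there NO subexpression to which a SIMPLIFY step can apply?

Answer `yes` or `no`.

Expression: (0+((7+((0*5)+(7*0)))*(((4+3)*(6+3))+(b+(5*b)))))
Scanning for simplifiable subexpressions (pre-order)...
  at root: (0+((7+((0*5)+(7*0)))*(((4+3)*(6+3))+(b+(5*b))))) (SIMPLIFIABLE)
  at R: ((7+((0*5)+(7*0)))*(((4+3)*(6+3))+(b+(5*b)))) (not simplifiable)
  at RL: (7+((0*5)+(7*0))) (not simplifiable)
  at RLR: ((0*5)+(7*0)) (not simplifiable)
  at RLRL: (0*5) (SIMPLIFIABLE)
  at RLRR: (7*0) (SIMPLIFIABLE)
  at RR: (((4+3)*(6+3))+(b+(5*b))) (not simplifiable)
  at RRL: ((4+3)*(6+3)) (not simplifiable)
  at RRLL: (4+3) (SIMPLIFIABLE)
  at RRLR: (6+3) (SIMPLIFIABLE)
  at RRR: (b+(5*b)) (not simplifiable)
  at RRRR: (5*b) (not simplifiable)
Found simplifiable subexpr at path root: (0+((7+((0*5)+(7*0)))*(((4+3)*(6+3))+(b+(5*b)))))
One SIMPLIFY step would give: ((7+((0*5)+(7*0)))*(((4+3)*(6+3))+(b+(5*b))))
-> NOT in normal form.

Answer: no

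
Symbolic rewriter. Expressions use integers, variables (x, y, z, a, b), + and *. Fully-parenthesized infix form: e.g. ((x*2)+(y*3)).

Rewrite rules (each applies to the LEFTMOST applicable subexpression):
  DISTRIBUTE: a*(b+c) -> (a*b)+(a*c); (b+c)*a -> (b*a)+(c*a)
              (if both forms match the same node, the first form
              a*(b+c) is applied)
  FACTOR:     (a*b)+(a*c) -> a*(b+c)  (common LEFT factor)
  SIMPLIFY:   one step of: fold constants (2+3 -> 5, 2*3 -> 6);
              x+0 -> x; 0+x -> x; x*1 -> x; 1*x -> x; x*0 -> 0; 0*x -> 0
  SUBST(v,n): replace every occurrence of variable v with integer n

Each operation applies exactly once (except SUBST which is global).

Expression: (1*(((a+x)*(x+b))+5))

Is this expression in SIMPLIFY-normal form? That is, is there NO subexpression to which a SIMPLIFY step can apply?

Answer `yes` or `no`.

Answer: no

Derivation:
Expression: (1*(((a+x)*(x+b))+5))
Scanning for simplifiable subexpressions (pre-order)...
  at root: (1*(((a+x)*(x+b))+5)) (SIMPLIFIABLE)
  at R: (((a+x)*(x+b))+5) (not simplifiable)
  at RL: ((a+x)*(x+b)) (not simplifiable)
  at RLL: (a+x) (not simplifiable)
  at RLR: (x+b) (not simplifiable)
Found simplifiable subexpr at path root: (1*(((a+x)*(x+b))+5))
One SIMPLIFY step would give: (((a+x)*(x+b))+5)
-> NOT in normal form.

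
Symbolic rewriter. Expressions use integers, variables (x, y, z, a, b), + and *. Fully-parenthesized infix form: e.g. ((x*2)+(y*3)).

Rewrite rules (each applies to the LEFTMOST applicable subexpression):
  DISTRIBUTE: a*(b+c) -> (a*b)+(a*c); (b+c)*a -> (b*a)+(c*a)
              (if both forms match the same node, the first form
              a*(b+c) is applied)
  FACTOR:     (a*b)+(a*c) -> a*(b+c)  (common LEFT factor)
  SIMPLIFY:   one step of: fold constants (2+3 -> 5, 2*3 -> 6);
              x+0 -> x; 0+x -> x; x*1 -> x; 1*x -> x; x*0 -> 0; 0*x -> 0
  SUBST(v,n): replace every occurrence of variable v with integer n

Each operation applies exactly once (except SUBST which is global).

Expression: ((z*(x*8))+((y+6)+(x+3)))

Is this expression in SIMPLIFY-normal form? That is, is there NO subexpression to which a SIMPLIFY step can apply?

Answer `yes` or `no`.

Answer: yes

Derivation:
Expression: ((z*(x*8))+((y+6)+(x+3)))
Scanning for simplifiable subexpressions (pre-order)...
  at root: ((z*(x*8))+((y+6)+(x+3))) (not simplifiable)
  at L: (z*(x*8)) (not simplifiable)
  at LR: (x*8) (not simplifiable)
  at R: ((y+6)+(x+3)) (not simplifiable)
  at RL: (y+6) (not simplifiable)
  at RR: (x+3) (not simplifiable)
Result: no simplifiable subexpression found -> normal form.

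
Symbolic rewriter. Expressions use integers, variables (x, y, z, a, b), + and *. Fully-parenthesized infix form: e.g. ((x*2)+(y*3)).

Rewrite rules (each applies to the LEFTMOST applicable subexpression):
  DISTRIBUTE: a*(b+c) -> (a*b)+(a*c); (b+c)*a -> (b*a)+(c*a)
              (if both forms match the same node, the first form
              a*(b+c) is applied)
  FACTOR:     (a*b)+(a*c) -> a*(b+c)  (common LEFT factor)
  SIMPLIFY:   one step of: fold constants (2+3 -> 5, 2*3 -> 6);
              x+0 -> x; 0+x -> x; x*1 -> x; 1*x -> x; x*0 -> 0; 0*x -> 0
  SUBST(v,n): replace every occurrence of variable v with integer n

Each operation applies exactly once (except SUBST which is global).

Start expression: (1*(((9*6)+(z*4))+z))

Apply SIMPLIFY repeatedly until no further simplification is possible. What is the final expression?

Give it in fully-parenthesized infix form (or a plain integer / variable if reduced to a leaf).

Answer: ((54+(z*4))+z)

Derivation:
Start: (1*(((9*6)+(z*4))+z))
Step 1: at root: (1*(((9*6)+(z*4))+z)) -> (((9*6)+(z*4))+z); overall: (1*(((9*6)+(z*4))+z)) -> (((9*6)+(z*4))+z)
Step 2: at LL: (9*6) -> 54; overall: (((9*6)+(z*4))+z) -> ((54+(z*4))+z)
Fixed point: ((54+(z*4))+z)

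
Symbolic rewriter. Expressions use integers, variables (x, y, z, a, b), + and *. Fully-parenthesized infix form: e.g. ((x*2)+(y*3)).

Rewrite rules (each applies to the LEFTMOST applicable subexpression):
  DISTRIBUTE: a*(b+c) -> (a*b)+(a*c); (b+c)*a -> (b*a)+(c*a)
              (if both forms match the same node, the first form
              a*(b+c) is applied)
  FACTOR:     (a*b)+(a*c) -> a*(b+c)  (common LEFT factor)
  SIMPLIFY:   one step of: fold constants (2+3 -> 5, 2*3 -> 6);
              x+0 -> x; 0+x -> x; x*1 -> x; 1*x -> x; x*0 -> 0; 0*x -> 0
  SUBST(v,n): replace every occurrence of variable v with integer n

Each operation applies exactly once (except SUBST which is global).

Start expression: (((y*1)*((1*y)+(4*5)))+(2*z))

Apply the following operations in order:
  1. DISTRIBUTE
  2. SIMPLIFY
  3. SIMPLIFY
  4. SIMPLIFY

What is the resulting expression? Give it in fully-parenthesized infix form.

Answer: (((y*y)+(y*(4*5)))+(2*z))

Derivation:
Start: (((y*1)*((1*y)+(4*5)))+(2*z))
Apply DISTRIBUTE at L (target: ((y*1)*((1*y)+(4*5)))): (((y*1)*((1*y)+(4*5)))+(2*z)) -> ((((y*1)*(1*y))+((y*1)*(4*5)))+(2*z))
Apply SIMPLIFY at LLL (target: (y*1)): ((((y*1)*(1*y))+((y*1)*(4*5)))+(2*z)) -> (((y*(1*y))+((y*1)*(4*5)))+(2*z))
Apply SIMPLIFY at LLR (target: (1*y)): (((y*(1*y))+((y*1)*(4*5)))+(2*z)) -> (((y*y)+((y*1)*(4*5)))+(2*z))
Apply SIMPLIFY at LRL (target: (y*1)): (((y*y)+((y*1)*(4*5)))+(2*z)) -> (((y*y)+(y*(4*5)))+(2*z))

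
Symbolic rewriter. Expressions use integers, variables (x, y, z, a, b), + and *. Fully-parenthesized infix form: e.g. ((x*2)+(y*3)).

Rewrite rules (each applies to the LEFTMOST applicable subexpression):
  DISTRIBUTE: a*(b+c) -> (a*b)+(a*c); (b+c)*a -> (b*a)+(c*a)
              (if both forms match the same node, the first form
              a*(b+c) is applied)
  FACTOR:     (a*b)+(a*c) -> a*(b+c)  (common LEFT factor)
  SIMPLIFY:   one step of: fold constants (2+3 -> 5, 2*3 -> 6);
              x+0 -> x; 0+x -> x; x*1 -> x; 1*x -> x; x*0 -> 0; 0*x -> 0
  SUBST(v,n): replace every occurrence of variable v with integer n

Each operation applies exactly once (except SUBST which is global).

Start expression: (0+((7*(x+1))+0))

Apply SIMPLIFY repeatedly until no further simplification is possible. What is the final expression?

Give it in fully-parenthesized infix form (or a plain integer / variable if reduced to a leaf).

Start: (0+((7*(x+1))+0))
Step 1: at root: (0+((7*(x+1))+0)) -> ((7*(x+1))+0); overall: (0+((7*(x+1))+0)) -> ((7*(x+1))+0)
Step 2: at root: ((7*(x+1))+0) -> (7*(x+1)); overall: ((7*(x+1))+0) -> (7*(x+1))
Fixed point: (7*(x+1))

Answer: (7*(x+1))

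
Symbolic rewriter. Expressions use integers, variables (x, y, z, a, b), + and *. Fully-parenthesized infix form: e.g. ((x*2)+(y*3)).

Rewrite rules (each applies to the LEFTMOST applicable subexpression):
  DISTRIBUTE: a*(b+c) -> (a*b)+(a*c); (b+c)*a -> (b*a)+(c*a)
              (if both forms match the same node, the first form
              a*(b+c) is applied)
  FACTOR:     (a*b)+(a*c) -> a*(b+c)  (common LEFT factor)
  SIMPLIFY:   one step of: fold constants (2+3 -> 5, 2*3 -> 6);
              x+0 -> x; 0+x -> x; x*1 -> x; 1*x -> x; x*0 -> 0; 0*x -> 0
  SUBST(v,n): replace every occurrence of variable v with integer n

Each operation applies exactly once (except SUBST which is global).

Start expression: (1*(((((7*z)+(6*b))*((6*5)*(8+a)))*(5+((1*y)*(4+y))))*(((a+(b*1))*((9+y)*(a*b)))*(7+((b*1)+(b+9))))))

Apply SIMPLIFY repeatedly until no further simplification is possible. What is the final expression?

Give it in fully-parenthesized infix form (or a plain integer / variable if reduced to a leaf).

Answer: (((((7*z)+(6*b))*(30*(8+a)))*(5+(y*(4+y))))*(((a+b)*((9+y)*(a*b)))*(7+(b+(b+9)))))

Derivation:
Start: (1*(((((7*z)+(6*b))*((6*5)*(8+a)))*(5+((1*y)*(4+y))))*(((a+(b*1))*((9+y)*(a*b)))*(7+((b*1)+(b+9))))))
Step 1: at root: (1*(((((7*z)+(6*b))*((6*5)*(8+a)))*(5+((1*y)*(4+y))))*(((a+(b*1))*((9+y)*(a*b)))*(7+((b*1)+(b+9)))))) -> (((((7*z)+(6*b))*((6*5)*(8+a)))*(5+((1*y)*(4+y))))*(((a+(b*1))*((9+y)*(a*b)))*(7+((b*1)+(b+9))))); overall: (1*(((((7*z)+(6*b))*((6*5)*(8+a)))*(5+((1*y)*(4+y))))*(((a+(b*1))*((9+y)*(a*b)))*(7+((b*1)+(b+9)))))) -> (((((7*z)+(6*b))*((6*5)*(8+a)))*(5+((1*y)*(4+y))))*(((a+(b*1))*((9+y)*(a*b)))*(7+((b*1)+(b+9)))))
Step 2: at LLRL: (6*5) -> 30; overall: (((((7*z)+(6*b))*((6*5)*(8+a)))*(5+((1*y)*(4+y))))*(((a+(b*1))*((9+y)*(a*b)))*(7+((b*1)+(b+9))))) -> (((((7*z)+(6*b))*(30*(8+a)))*(5+((1*y)*(4+y))))*(((a+(b*1))*((9+y)*(a*b)))*(7+((b*1)+(b+9)))))
Step 3: at LRRL: (1*y) -> y; overall: (((((7*z)+(6*b))*(30*(8+a)))*(5+((1*y)*(4+y))))*(((a+(b*1))*((9+y)*(a*b)))*(7+((b*1)+(b+9))))) -> (((((7*z)+(6*b))*(30*(8+a)))*(5+(y*(4+y))))*(((a+(b*1))*((9+y)*(a*b)))*(7+((b*1)+(b+9)))))
Step 4: at RLLR: (b*1) -> b; overall: (((((7*z)+(6*b))*(30*(8+a)))*(5+(y*(4+y))))*(((a+(b*1))*((9+y)*(a*b)))*(7+((b*1)+(b+9))))) -> (((((7*z)+(6*b))*(30*(8+a)))*(5+(y*(4+y))))*(((a+b)*((9+y)*(a*b)))*(7+((b*1)+(b+9)))))
Step 5: at RRRL: (b*1) -> b; overall: (((((7*z)+(6*b))*(30*(8+a)))*(5+(y*(4+y))))*(((a+b)*((9+y)*(a*b)))*(7+((b*1)+(b+9))))) -> (((((7*z)+(6*b))*(30*(8+a)))*(5+(y*(4+y))))*(((a+b)*((9+y)*(a*b)))*(7+(b+(b+9)))))
Fixed point: (((((7*z)+(6*b))*(30*(8+a)))*(5+(y*(4+y))))*(((a+b)*((9+y)*(a*b)))*(7+(b+(b+9)))))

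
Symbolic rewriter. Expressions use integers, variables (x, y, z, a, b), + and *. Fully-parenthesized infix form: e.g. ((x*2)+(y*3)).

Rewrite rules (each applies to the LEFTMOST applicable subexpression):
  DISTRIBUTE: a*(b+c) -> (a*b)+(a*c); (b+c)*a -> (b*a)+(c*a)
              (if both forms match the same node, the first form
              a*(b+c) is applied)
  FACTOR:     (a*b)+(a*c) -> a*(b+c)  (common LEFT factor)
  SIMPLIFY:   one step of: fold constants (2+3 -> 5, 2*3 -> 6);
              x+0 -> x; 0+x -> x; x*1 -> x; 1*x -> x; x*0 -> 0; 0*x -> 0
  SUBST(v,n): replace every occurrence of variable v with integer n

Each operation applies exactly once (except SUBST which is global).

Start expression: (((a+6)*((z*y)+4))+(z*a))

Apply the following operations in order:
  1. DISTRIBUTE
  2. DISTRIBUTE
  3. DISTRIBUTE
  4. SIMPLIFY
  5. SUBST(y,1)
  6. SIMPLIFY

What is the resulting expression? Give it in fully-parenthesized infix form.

Start: (((a+6)*((z*y)+4))+(z*a))
Apply DISTRIBUTE at L (target: ((a+6)*((z*y)+4))): (((a+6)*((z*y)+4))+(z*a)) -> ((((a+6)*(z*y))+((a+6)*4))+(z*a))
Apply DISTRIBUTE at LL (target: ((a+6)*(z*y))): ((((a+6)*(z*y))+((a+6)*4))+(z*a)) -> ((((a*(z*y))+(6*(z*y)))+((a+6)*4))+(z*a))
Apply DISTRIBUTE at LR (target: ((a+6)*4)): ((((a*(z*y))+(6*(z*y)))+((a+6)*4))+(z*a)) -> ((((a*(z*y))+(6*(z*y)))+((a*4)+(6*4)))+(z*a))
Apply SIMPLIFY at LRR (target: (6*4)): ((((a*(z*y))+(6*(z*y)))+((a*4)+(6*4)))+(z*a)) -> ((((a*(z*y))+(6*(z*y)))+((a*4)+24))+(z*a))
Apply SUBST(y,1): ((((a*(z*y))+(6*(z*y)))+((a*4)+24))+(z*a)) -> ((((a*(z*1))+(6*(z*1)))+((a*4)+24))+(z*a))
Apply SIMPLIFY at LLLR (target: (z*1)): ((((a*(z*1))+(6*(z*1)))+((a*4)+24))+(z*a)) -> ((((a*z)+(6*(z*1)))+((a*4)+24))+(z*a))

Answer: ((((a*z)+(6*(z*1)))+((a*4)+24))+(z*a))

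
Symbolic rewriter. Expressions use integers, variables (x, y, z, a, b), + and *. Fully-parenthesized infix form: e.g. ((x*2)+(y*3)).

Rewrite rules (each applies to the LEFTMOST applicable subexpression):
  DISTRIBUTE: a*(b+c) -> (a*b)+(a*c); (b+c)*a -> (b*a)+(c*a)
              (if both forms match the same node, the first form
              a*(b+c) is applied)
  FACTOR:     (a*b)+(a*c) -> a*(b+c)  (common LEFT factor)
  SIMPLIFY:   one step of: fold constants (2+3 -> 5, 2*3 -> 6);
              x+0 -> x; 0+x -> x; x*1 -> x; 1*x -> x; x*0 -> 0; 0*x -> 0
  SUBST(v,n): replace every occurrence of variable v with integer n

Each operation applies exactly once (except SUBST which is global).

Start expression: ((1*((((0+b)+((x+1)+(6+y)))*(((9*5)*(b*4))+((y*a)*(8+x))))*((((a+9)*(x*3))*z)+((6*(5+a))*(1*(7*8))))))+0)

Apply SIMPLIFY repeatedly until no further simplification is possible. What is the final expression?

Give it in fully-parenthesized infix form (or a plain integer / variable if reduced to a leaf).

Start: ((1*((((0+b)+((x+1)+(6+y)))*(((9*5)*(b*4))+((y*a)*(8+x))))*((((a+9)*(x*3))*z)+((6*(5+a))*(1*(7*8))))))+0)
Step 1: at root: ((1*((((0+b)+((x+1)+(6+y)))*(((9*5)*(b*4))+((y*a)*(8+x))))*((((a+9)*(x*3))*z)+((6*(5+a))*(1*(7*8))))))+0) -> (1*((((0+b)+((x+1)+(6+y)))*(((9*5)*(b*4))+((y*a)*(8+x))))*((((a+9)*(x*3))*z)+((6*(5+a))*(1*(7*8)))))); overall: ((1*((((0+b)+((x+1)+(6+y)))*(((9*5)*(b*4))+((y*a)*(8+x))))*((((a+9)*(x*3))*z)+((6*(5+a))*(1*(7*8))))))+0) -> (1*((((0+b)+((x+1)+(6+y)))*(((9*5)*(b*4))+((y*a)*(8+x))))*((((a+9)*(x*3))*z)+((6*(5+a))*(1*(7*8))))))
Step 2: at root: (1*((((0+b)+((x+1)+(6+y)))*(((9*5)*(b*4))+((y*a)*(8+x))))*((((a+9)*(x*3))*z)+((6*(5+a))*(1*(7*8)))))) -> ((((0+b)+((x+1)+(6+y)))*(((9*5)*(b*4))+((y*a)*(8+x))))*((((a+9)*(x*3))*z)+((6*(5+a))*(1*(7*8))))); overall: (1*((((0+b)+((x+1)+(6+y)))*(((9*5)*(b*4))+((y*a)*(8+x))))*((((a+9)*(x*3))*z)+((6*(5+a))*(1*(7*8)))))) -> ((((0+b)+((x+1)+(6+y)))*(((9*5)*(b*4))+((y*a)*(8+x))))*((((a+9)*(x*3))*z)+((6*(5+a))*(1*(7*8)))))
Step 3: at LLL: (0+b) -> b; overall: ((((0+b)+((x+1)+(6+y)))*(((9*5)*(b*4))+((y*a)*(8+x))))*((((a+9)*(x*3))*z)+((6*(5+a))*(1*(7*8))))) -> (((b+((x+1)+(6+y)))*(((9*5)*(b*4))+((y*a)*(8+x))))*((((a+9)*(x*3))*z)+((6*(5+a))*(1*(7*8)))))
Step 4: at LRLL: (9*5) -> 45; overall: (((b+((x+1)+(6+y)))*(((9*5)*(b*4))+((y*a)*(8+x))))*((((a+9)*(x*3))*z)+((6*(5+a))*(1*(7*8))))) -> (((b+((x+1)+(6+y)))*((45*(b*4))+((y*a)*(8+x))))*((((a+9)*(x*3))*z)+((6*(5+a))*(1*(7*8)))))
Step 5: at RRR: (1*(7*8)) -> (7*8); overall: (((b+((x+1)+(6+y)))*((45*(b*4))+((y*a)*(8+x))))*((((a+9)*(x*3))*z)+((6*(5+a))*(1*(7*8))))) -> (((b+((x+1)+(6+y)))*((45*(b*4))+((y*a)*(8+x))))*((((a+9)*(x*3))*z)+((6*(5+a))*(7*8))))
Step 6: at RRR: (7*8) -> 56; overall: (((b+((x+1)+(6+y)))*((45*(b*4))+((y*a)*(8+x))))*((((a+9)*(x*3))*z)+((6*(5+a))*(7*8)))) -> (((b+((x+1)+(6+y)))*((45*(b*4))+((y*a)*(8+x))))*((((a+9)*(x*3))*z)+((6*(5+a))*56)))
Fixed point: (((b+((x+1)+(6+y)))*((45*(b*4))+((y*a)*(8+x))))*((((a+9)*(x*3))*z)+((6*(5+a))*56)))

Answer: (((b+((x+1)+(6+y)))*((45*(b*4))+((y*a)*(8+x))))*((((a+9)*(x*3))*z)+((6*(5+a))*56)))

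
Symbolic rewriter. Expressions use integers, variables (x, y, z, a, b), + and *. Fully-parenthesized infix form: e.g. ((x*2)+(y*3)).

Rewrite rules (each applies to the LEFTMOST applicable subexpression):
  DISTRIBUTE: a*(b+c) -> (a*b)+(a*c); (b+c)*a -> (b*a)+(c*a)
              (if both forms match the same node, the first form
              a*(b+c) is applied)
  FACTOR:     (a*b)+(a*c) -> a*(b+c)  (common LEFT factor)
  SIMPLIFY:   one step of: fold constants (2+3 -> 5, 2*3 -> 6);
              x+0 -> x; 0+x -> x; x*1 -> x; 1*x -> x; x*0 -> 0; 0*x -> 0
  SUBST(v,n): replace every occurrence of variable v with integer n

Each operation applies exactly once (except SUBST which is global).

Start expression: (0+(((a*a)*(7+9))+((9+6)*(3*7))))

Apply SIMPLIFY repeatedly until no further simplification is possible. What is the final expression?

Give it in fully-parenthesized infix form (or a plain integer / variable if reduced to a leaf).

Start: (0+(((a*a)*(7+9))+((9+6)*(3*7))))
Step 1: at root: (0+(((a*a)*(7+9))+((9+6)*(3*7)))) -> (((a*a)*(7+9))+((9+6)*(3*7))); overall: (0+(((a*a)*(7+9))+((9+6)*(3*7)))) -> (((a*a)*(7+9))+((9+6)*(3*7)))
Step 2: at LR: (7+9) -> 16; overall: (((a*a)*(7+9))+((9+6)*(3*7))) -> (((a*a)*16)+((9+6)*(3*7)))
Step 3: at RL: (9+6) -> 15; overall: (((a*a)*16)+((9+6)*(3*7))) -> (((a*a)*16)+(15*(3*7)))
Step 4: at RR: (3*7) -> 21; overall: (((a*a)*16)+(15*(3*7))) -> (((a*a)*16)+(15*21))
Step 5: at R: (15*21) -> 315; overall: (((a*a)*16)+(15*21)) -> (((a*a)*16)+315)
Fixed point: (((a*a)*16)+315)

Answer: (((a*a)*16)+315)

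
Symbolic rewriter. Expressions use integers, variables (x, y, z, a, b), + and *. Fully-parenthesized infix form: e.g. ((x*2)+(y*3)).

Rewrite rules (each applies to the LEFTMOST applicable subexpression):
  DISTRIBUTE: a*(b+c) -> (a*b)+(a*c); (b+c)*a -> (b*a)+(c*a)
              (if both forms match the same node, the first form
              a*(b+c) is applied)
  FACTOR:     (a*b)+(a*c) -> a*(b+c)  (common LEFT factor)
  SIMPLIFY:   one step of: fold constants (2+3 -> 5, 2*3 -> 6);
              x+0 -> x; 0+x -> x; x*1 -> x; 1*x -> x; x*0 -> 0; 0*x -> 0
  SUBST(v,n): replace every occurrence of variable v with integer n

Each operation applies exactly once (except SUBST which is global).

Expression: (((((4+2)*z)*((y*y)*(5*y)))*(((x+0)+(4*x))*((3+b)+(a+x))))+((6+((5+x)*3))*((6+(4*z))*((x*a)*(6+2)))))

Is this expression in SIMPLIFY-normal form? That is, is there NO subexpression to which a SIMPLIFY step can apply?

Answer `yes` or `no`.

Answer: no

Derivation:
Expression: (((((4+2)*z)*((y*y)*(5*y)))*(((x+0)+(4*x))*((3+b)+(a+x))))+((6+((5+x)*3))*((6+(4*z))*((x*a)*(6+2)))))
Scanning for simplifiable subexpressions (pre-order)...
  at root: (((((4+2)*z)*((y*y)*(5*y)))*(((x+0)+(4*x))*((3+b)+(a+x))))+((6+((5+x)*3))*((6+(4*z))*((x*a)*(6+2))))) (not simplifiable)
  at L: ((((4+2)*z)*((y*y)*(5*y)))*(((x+0)+(4*x))*((3+b)+(a+x)))) (not simplifiable)
  at LL: (((4+2)*z)*((y*y)*(5*y))) (not simplifiable)
  at LLL: ((4+2)*z) (not simplifiable)
  at LLLL: (4+2) (SIMPLIFIABLE)
  at LLR: ((y*y)*(5*y)) (not simplifiable)
  at LLRL: (y*y) (not simplifiable)
  at LLRR: (5*y) (not simplifiable)
  at LR: (((x+0)+(4*x))*((3+b)+(a+x))) (not simplifiable)
  at LRL: ((x+0)+(4*x)) (not simplifiable)
  at LRLL: (x+0) (SIMPLIFIABLE)
  at LRLR: (4*x) (not simplifiable)
  at LRR: ((3+b)+(a+x)) (not simplifiable)
  at LRRL: (3+b) (not simplifiable)
  at LRRR: (a+x) (not simplifiable)
  at R: ((6+((5+x)*3))*((6+(4*z))*((x*a)*(6+2)))) (not simplifiable)
  at RL: (6+((5+x)*3)) (not simplifiable)
  at RLR: ((5+x)*3) (not simplifiable)
  at RLRL: (5+x) (not simplifiable)
  at RR: ((6+(4*z))*((x*a)*(6+2))) (not simplifiable)
  at RRL: (6+(4*z)) (not simplifiable)
  at RRLR: (4*z) (not simplifiable)
  at RRR: ((x*a)*(6+2)) (not simplifiable)
  at RRRL: (x*a) (not simplifiable)
  at RRRR: (6+2) (SIMPLIFIABLE)
Found simplifiable subexpr at path LLLL: (4+2)
One SIMPLIFY step would give: ((((6*z)*((y*y)*(5*y)))*(((x+0)+(4*x))*((3+b)+(a+x))))+((6+((5+x)*3))*((6+(4*z))*((x*a)*(6+2)))))
-> NOT in normal form.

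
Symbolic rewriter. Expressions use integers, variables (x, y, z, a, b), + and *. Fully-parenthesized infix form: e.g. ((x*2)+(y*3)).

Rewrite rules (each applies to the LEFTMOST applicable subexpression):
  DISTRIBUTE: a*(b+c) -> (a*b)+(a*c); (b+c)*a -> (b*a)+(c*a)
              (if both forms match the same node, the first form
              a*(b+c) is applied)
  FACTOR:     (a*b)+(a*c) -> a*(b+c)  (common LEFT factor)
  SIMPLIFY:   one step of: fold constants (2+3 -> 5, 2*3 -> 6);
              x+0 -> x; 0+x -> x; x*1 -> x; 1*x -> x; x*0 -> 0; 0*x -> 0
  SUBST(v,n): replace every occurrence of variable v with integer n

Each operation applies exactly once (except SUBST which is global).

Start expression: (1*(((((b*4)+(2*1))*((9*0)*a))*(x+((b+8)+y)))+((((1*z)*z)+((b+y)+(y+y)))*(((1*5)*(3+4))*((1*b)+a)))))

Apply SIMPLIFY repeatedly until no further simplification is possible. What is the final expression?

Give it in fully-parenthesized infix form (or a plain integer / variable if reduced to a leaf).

Answer: (((z*z)+((b+y)+(y+y)))*(35*(b+a)))

Derivation:
Start: (1*(((((b*4)+(2*1))*((9*0)*a))*(x+((b+8)+y)))+((((1*z)*z)+((b+y)+(y+y)))*(((1*5)*(3+4))*((1*b)+a)))))
Step 1: at root: (1*(((((b*4)+(2*1))*((9*0)*a))*(x+((b+8)+y)))+((((1*z)*z)+((b+y)+(y+y)))*(((1*5)*(3+4))*((1*b)+a))))) -> (((((b*4)+(2*1))*((9*0)*a))*(x+((b+8)+y)))+((((1*z)*z)+((b+y)+(y+y)))*(((1*5)*(3+4))*((1*b)+a)))); overall: (1*(((((b*4)+(2*1))*((9*0)*a))*(x+((b+8)+y)))+((((1*z)*z)+((b+y)+(y+y)))*(((1*5)*(3+4))*((1*b)+a))))) -> (((((b*4)+(2*1))*((9*0)*a))*(x+((b+8)+y)))+((((1*z)*z)+((b+y)+(y+y)))*(((1*5)*(3+4))*((1*b)+a))))
Step 2: at LLLR: (2*1) -> 2; overall: (((((b*4)+(2*1))*((9*0)*a))*(x+((b+8)+y)))+((((1*z)*z)+((b+y)+(y+y)))*(((1*5)*(3+4))*((1*b)+a)))) -> (((((b*4)+2)*((9*0)*a))*(x+((b+8)+y)))+((((1*z)*z)+((b+y)+(y+y)))*(((1*5)*(3+4))*((1*b)+a))))
Step 3: at LLRL: (9*0) -> 0; overall: (((((b*4)+2)*((9*0)*a))*(x+((b+8)+y)))+((((1*z)*z)+((b+y)+(y+y)))*(((1*5)*(3+4))*((1*b)+a)))) -> (((((b*4)+2)*(0*a))*(x+((b+8)+y)))+((((1*z)*z)+((b+y)+(y+y)))*(((1*5)*(3+4))*((1*b)+a))))
Step 4: at LLR: (0*a) -> 0; overall: (((((b*4)+2)*(0*a))*(x+((b+8)+y)))+((((1*z)*z)+((b+y)+(y+y)))*(((1*5)*(3+4))*((1*b)+a)))) -> (((((b*4)+2)*0)*(x+((b+8)+y)))+((((1*z)*z)+((b+y)+(y+y)))*(((1*5)*(3+4))*((1*b)+a))))
Step 5: at LL: (((b*4)+2)*0) -> 0; overall: (((((b*4)+2)*0)*(x+((b+8)+y)))+((((1*z)*z)+((b+y)+(y+y)))*(((1*5)*(3+4))*((1*b)+a)))) -> ((0*(x+((b+8)+y)))+((((1*z)*z)+((b+y)+(y+y)))*(((1*5)*(3+4))*((1*b)+a))))
Step 6: at L: (0*(x+((b+8)+y))) -> 0; overall: ((0*(x+((b+8)+y)))+((((1*z)*z)+((b+y)+(y+y)))*(((1*5)*(3+4))*((1*b)+a)))) -> (0+((((1*z)*z)+((b+y)+(y+y)))*(((1*5)*(3+4))*((1*b)+a))))
Step 7: at root: (0+((((1*z)*z)+((b+y)+(y+y)))*(((1*5)*(3+4))*((1*b)+a)))) -> ((((1*z)*z)+((b+y)+(y+y)))*(((1*5)*(3+4))*((1*b)+a))); overall: (0+((((1*z)*z)+((b+y)+(y+y)))*(((1*5)*(3+4))*((1*b)+a)))) -> ((((1*z)*z)+((b+y)+(y+y)))*(((1*5)*(3+4))*((1*b)+a)))
Step 8: at LLL: (1*z) -> z; overall: ((((1*z)*z)+((b+y)+(y+y)))*(((1*5)*(3+4))*((1*b)+a))) -> (((z*z)+((b+y)+(y+y)))*(((1*5)*(3+4))*((1*b)+a)))
Step 9: at RLL: (1*5) -> 5; overall: (((z*z)+((b+y)+(y+y)))*(((1*5)*(3+4))*((1*b)+a))) -> (((z*z)+((b+y)+(y+y)))*((5*(3+4))*((1*b)+a)))
Step 10: at RLR: (3+4) -> 7; overall: (((z*z)+((b+y)+(y+y)))*((5*(3+4))*((1*b)+a))) -> (((z*z)+((b+y)+(y+y)))*((5*7)*((1*b)+a)))
Step 11: at RL: (5*7) -> 35; overall: (((z*z)+((b+y)+(y+y)))*((5*7)*((1*b)+a))) -> (((z*z)+((b+y)+(y+y)))*(35*((1*b)+a)))
Step 12: at RRL: (1*b) -> b; overall: (((z*z)+((b+y)+(y+y)))*(35*((1*b)+a))) -> (((z*z)+((b+y)+(y+y)))*(35*(b+a)))
Fixed point: (((z*z)+((b+y)+(y+y)))*(35*(b+a)))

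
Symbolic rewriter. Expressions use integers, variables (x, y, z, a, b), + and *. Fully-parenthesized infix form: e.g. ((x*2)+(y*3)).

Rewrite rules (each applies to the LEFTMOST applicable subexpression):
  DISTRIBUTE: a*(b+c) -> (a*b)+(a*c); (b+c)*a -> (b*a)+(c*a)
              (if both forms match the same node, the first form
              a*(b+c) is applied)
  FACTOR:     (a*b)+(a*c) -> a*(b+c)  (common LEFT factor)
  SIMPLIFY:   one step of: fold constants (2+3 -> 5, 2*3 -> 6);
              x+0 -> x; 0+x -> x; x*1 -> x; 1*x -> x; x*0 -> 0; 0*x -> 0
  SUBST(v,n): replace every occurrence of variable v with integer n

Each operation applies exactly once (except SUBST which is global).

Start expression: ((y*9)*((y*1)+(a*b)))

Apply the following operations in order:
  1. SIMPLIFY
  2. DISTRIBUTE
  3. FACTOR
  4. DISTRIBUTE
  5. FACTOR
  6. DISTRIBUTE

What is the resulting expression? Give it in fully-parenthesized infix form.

Answer: (((y*9)*y)+((y*9)*(a*b)))

Derivation:
Start: ((y*9)*((y*1)+(a*b)))
Apply SIMPLIFY at RL (target: (y*1)): ((y*9)*((y*1)+(a*b))) -> ((y*9)*(y+(a*b)))
Apply DISTRIBUTE at root (target: ((y*9)*(y+(a*b)))): ((y*9)*(y+(a*b))) -> (((y*9)*y)+((y*9)*(a*b)))
Apply FACTOR at root (target: (((y*9)*y)+((y*9)*(a*b)))): (((y*9)*y)+((y*9)*(a*b))) -> ((y*9)*(y+(a*b)))
Apply DISTRIBUTE at root (target: ((y*9)*(y+(a*b)))): ((y*9)*(y+(a*b))) -> (((y*9)*y)+((y*9)*(a*b)))
Apply FACTOR at root (target: (((y*9)*y)+((y*9)*(a*b)))): (((y*9)*y)+((y*9)*(a*b))) -> ((y*9)*(y+(a*b)))
Apply DISTRIBUTE at root (target: ((y*9)*(y+(a*b)))): ((y*9)*(y+(a*b))) -> (((y*9)*y)+((y*9)*(a*b)))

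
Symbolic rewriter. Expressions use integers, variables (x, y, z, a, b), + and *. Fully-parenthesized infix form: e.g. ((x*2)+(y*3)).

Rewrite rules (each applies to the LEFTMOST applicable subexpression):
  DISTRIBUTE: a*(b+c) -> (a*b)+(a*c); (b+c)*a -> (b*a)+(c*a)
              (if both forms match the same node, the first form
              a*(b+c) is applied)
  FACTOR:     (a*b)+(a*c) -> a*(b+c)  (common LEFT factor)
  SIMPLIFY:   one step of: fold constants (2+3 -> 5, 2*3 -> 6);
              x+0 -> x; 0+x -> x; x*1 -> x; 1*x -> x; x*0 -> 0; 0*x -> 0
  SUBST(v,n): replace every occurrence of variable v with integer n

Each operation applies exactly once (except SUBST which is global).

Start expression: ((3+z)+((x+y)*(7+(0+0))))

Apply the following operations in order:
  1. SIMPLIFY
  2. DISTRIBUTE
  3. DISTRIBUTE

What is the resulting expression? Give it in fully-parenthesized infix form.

Start: ((3+z)+((x+y)*(7+(0+0))))
Apply SIMPLIFY at RRR (target: (0+0)): ((3+z)+((x+y)*(7+(0+0)))) -> ((3+z)+((x+y)*(7+0)))
Apply DISTRIBUTE at R (target: ((x+y)*(7+0))): ((3+z)+((x+y)*(7+0))) -> ((3+z)+(((x+y)*7)+((x+y)*0)))
Apply DISTRIBUTE at RL (target: ((x+y)*7)): ((3+z)+(((x+y)*7)+((x+y)*0))) -> ((3+z)+(((x*7)+(y*7))+((x+y)*0)))

Answer: ((3+z)+(((x*7)+(y*7))+((x+y)*0)))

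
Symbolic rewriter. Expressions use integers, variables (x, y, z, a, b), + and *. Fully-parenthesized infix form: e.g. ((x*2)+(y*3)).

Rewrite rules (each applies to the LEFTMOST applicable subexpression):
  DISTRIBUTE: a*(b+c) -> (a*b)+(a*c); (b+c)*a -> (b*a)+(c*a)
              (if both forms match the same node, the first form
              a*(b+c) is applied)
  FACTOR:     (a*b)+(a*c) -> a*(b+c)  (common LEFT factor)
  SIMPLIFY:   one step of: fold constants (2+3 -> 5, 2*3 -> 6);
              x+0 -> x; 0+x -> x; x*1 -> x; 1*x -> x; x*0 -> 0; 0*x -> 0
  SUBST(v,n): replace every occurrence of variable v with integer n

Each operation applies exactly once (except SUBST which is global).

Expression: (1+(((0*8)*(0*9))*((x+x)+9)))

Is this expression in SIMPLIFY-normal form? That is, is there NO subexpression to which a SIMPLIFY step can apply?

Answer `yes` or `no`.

Answer: no

Derivation:
Expression: (1+(((0*8)*(0*9))*((x+x)+9)))
Scanning for simplifiable subexpressions (pre-order)...
  at root: (1+(((0*8)*(0*9))*((x+x)+9))) (not simplifiable)
  at R: (((0*8)*(0*9))*((x+x)+9)) (not simplifiable)
  at RL: ((0*8)*(0*9)) (not simplifiable)
  at RLL: (0*8) (SIMPLIFIABLE)
  at RLR: (0*9) (SIMPLIFIABLE)
  at RR: ((x+x)+9) (not simplifiable)
  at RRL: (x+x) (not simplifiable)
Found simplifiable subexpr at path RLL: (0*8)
One SIMPLIFY step would give: (1+((0*(0*9))*((x+x)+9)))
-> NOT in normal form.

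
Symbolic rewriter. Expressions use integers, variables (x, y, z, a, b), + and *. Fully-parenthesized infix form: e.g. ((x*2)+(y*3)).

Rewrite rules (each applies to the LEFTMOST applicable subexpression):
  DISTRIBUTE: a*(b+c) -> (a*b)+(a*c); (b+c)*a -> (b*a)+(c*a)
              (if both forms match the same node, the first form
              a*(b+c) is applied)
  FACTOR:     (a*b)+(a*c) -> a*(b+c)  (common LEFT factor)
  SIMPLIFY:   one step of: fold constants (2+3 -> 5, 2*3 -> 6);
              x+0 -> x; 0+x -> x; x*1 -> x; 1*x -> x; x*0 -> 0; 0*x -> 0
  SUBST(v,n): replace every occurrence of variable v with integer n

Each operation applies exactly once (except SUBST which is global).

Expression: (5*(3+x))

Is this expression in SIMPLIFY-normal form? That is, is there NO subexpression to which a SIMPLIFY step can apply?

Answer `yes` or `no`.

Expression: (5*(3+x))
Scanning for simplifiable subexpressions (pre-order)...
  at root: (5*(3+x)) (not simplifiable)
  at R: (3+x) (not simplifiable)
Result: no simplifiable subexpression found -> normal form.

Answer: yes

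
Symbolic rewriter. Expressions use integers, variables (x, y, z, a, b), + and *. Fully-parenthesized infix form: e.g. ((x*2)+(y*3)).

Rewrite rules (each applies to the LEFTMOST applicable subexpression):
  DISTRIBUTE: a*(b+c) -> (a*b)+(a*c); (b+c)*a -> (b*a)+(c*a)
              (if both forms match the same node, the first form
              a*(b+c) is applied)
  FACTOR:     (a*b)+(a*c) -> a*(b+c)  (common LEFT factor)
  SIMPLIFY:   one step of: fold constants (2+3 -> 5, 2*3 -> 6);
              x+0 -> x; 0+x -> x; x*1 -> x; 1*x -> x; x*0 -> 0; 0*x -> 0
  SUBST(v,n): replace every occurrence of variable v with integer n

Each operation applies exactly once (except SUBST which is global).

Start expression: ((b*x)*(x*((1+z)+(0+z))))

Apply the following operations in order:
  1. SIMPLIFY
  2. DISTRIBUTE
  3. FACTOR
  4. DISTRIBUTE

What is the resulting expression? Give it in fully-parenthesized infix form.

Answer: ((b*x)*((x*(1+z))+(x*z)))

Derivation:
Start: ((b*x)*(x*((1+z)+(0+z))))
Apply SIMPLIFY at RRR (target: (0+z)): ((b*x)*(x*((1+z)+(0+z)))) -> ((b*x)*(x*((1+z)+z)))
Apply DISTRIBUTE at R (target: (x*((1+z)+z))): ((b*x)*(x*((1+z)+z))) -> ((b*x)*((x*(1+z))+(x*z)))
Apply FACTOR at R (target: ((x*(1+z))+(x*z))): ((b*x)*((x*(1+z))+(x*z))) -> ((b*x)*(x*((1+z)+z)))
Apply DISTRIBUTE at R (target: (x*((1+z)+z))): ((b*x)*(x*((1+z)+z))) -> ((b*x)*((x*(1+z))+(x*z)))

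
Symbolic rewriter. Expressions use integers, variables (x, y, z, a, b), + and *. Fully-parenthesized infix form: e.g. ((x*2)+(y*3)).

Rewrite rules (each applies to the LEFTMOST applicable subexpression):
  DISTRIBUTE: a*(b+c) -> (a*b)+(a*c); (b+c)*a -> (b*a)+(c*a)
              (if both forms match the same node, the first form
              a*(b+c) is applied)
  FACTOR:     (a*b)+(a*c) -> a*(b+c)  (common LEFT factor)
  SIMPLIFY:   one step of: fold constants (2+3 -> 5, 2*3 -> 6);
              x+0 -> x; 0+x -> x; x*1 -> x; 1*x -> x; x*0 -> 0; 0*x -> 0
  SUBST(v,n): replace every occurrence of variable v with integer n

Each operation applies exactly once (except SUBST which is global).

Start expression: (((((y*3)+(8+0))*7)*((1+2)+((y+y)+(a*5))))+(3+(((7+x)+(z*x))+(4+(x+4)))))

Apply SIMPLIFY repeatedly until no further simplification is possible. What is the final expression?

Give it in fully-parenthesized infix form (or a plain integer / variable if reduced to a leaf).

Start: (((((y*3)+(8+0))*7)*((1+2)+((y+y)+(a*5))))+(3+(((7+x)+(z*x))+(4+(x+4)))))
Step 1: at LLLR: (8+0) -> 8; overall: (((((y*3)+(8+0))*7)*((1+2)+((y+y)+(a*5))))+(3+(((7+x)+(z*x))+(4+(x+4))))) -> (((((y*3)+8)*7)*((1+2)+((y+y)+(a*5))))+(3+(((7+x)+(z*x))+(4+(x+4)))))
Step 2: at LRL: (1+2) -> 3; overall: (((((y*3)+8)*7)*((1+2)+((y+y)+(a*5))))+(3+(((7+x)+(z*x))+(4+(x+4))))) -> (((((y*3)+8)*7)*(3+((y+y)+(a*5))))+(3+(((7+x)+(z*x))+(4+(x+4)))))
Fixed point: (((((y*3)+8)*7)*(3+((y+y)+(a*5))))+(3+(((7+x)+(z*x))+(4+(x+4)))))

Answer: (((((y*3)+8)*7)*(3+((y+y)+(a*5))))+(3+(((7+x)+(z*x))+(4+(x+4)))))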